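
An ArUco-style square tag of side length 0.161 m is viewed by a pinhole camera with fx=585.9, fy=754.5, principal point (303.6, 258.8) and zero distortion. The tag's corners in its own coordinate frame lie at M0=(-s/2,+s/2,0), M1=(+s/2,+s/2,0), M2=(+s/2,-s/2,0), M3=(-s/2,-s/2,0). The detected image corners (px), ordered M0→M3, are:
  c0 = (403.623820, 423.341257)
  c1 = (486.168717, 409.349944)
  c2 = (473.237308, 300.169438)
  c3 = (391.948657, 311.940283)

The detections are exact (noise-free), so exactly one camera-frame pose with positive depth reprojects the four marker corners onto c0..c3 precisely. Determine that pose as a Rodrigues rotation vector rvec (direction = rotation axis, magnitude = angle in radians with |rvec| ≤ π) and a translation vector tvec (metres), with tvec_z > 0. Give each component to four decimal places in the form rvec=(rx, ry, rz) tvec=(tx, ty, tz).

rvec=(-0.1310, -0.1174, -0.1086) tvec=(0.2553, 0.1490, 1.1041)

Intrinsics K: fx=585.9, fy=754.5, cx=303.6, cy=258.8
Marker side s = 0.161 m; corners in marker frame (Z=0):
  M0 = (-0.0805, +0.0805, 0)
  M1 = (+0.0805, +0.0805, 0)
  M2 = (+0.0805, -0.0805, 0)
  M3 = (-0.0805, -0.0805, 0)
Detected image corners:
  c0 = (403.623820, 423.341257) px
  c1 = (486.168717, 409.349944) px
  c2 = (473.237308, 300.169438) px
  c3 = (391.948657, 311.940283) px
Planar DLT: solve 8×8 A·h = b for H (H[2,2]=1):
  H  [+557.88657 +27.28386 +439.05828]
  H  [-39.50445 +644.49452 +360.64469]
  H  [+0.11196 -0.11207 +1.00000]
B = K⁻¹H; ‖b₁‖=0.905713, ‖b₂‖=0.905713; λ = 2/(‖b₁‖+‖b₂‖) = 1.104102, sign → tz>0 ⇒ λ=+1.104102
r₁ = λ·B[:,0] = (+0.98726,-0.10021,+0.12362); r₂ = λ·B[:,1] = (+0.11553,+0.98557,-0.12373)
r₃ = r₁×r₂ = (-0.10943,+0.13644,+0.98459); SVD([r₁ r₂ r₃]) → R = UVᵀ:
  R  [+0.98726 +0.11553 -0.10943]
  R  [-0.10021 +0.98557 +0.13644]
  R  [+0.12362 -0.12373 +0.98459]
t = (+0.25527, +0.14904, +1.10410) m
tr R = 2.957410; θ = arccos((tr R − 1)/2) = 0.206741 rad = 11.845°
axis k = ((R−Rᵀ)₃₂, (R−Rᵀ)₁₃, (R−Rᵀ)₂₁) / (2 sinθ) = (-0.633730, -0.567656, -0.525503)
rvec = θ·k = (-0.131018, -0.117358, -0.108643)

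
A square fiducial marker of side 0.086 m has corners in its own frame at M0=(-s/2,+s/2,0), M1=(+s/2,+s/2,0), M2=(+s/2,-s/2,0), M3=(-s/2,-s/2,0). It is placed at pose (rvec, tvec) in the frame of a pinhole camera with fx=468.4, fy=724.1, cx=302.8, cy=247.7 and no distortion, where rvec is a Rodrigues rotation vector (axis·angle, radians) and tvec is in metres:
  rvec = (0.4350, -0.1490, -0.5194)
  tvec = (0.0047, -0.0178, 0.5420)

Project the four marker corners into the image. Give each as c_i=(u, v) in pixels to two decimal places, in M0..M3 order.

c0=(291.90, 296.41) c1=(353.56, 239.71) c2=(322.83, 146.56) c3=(256.57, 206.92)

Intrinsics K: fx=468.4, fy=724.1, cx=302.8, cy=247.7
Marker side s = 0.086 m; corners in marker frame (Z=0):
  M0 = (-0.0430, +0.0430, 0)
  M1 = (+0.0430, +0.0430, 0)
  M2 = (+0.0430, -0.0430, 0)
  M3 = (-0.0430, -0.0430, 0)
rvec = (0.4350, -0.1490, -0.5194), |rvec| = θ = 0.69369 rad = 39.745°
Rodrigues: sinθ=0.63938, 1−cosθ=0.23111; R = I + sinθ·[k]× + (1−cosθ)·[k]×²:
    [+0.85977 +0.44761 -0.24585]
    [-0.50986 +0.77956 -0.36377]
    [+0.02882 +0.43811 +0.89846]
t = (0.0047, -0.0178, 0.5420) m
M0: Pc = R·M0+t = (-0.01302, +0.03765, +0.55960); u = 468.4·(-0.01302)/0.55960 + 302.8 = 291.8993, v = 724.1·(+0.03765)/0.55960 + 247.7 = 296.4112
M1: Pc = R·M1+t = (+0.06092, -0.00620, +0.56208); u = 468.4·(+0.06092)/0.56208 + 302.8 = 353.5646, v = 724.1·(-0.00620)/0.56208 + 247.7 = 239.7087
M2: Pc = R·M2+t = (+0.02242, -0.07325, +0.52440); u = 468.4·(+0.02242)/0.52440 + 302.8 = 322.8286, v = 724.1·(-0.07325)/0.52440 + 247.7 = 146.5622
M3: Pc = R·M3+t = (-0.05152, -0.02940, +0.52192); u = 468.4·(-0.05152)/0.52192 + 302.8 = 256.5657, v = 724.1·(-0.02940)/0.52192 + 247.7 = 206.9157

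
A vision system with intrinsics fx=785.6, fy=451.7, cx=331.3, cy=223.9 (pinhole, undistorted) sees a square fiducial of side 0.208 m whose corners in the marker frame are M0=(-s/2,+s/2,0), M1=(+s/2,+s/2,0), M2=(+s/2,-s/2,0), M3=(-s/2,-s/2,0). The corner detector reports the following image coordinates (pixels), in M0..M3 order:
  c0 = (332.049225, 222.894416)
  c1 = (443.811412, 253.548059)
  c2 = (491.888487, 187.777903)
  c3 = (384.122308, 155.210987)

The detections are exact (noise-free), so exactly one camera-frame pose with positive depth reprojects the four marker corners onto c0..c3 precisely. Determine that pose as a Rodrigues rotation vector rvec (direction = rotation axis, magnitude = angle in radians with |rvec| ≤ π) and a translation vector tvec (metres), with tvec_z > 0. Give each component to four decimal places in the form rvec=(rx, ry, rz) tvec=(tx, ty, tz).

Intrinsics K: fx=785.6, fy=451.7, cx=331.3, cy=223.9
Marker side s = 0.208 m; corners in marker frame (Z=0):
  M0 = (-0.1040, +0.1040, 0)
  M1 = (+0.1040, +0.1040, 0)
  M2 = (+0.1040, -0.1040, 0)
  M3 = (-0.1040, -0.1040, 0)
Detected image corners:
  c0 = (332.049225, 222.894416) px
  c1 = (443.811412, 253.548059) px
  c2 = (491.888487, 187.777903) px
  c3 = (384.122308, 155.210987) px
Planar DLT: solve 8×8 A·h = b for H (H[2,2]=1):
  H  [+602.58800 -278.64358 +414.24411]
  H  [+189.20526 +301.82531 +204.83629]
  H  [+0.18153 -0.09221 +1.00000]
B = K⁻¹H; ‖b₁‖=0.786063, ‖b₂‖=0.786063; λ = 2/(‖b₁‖+‖b₂‖) = 1.272163, sign → tz>0 ⇒ λ=+1.272163
r₁ = λ·B[:,0] = (+0.87841,+0.41840,+0.23094); r₂ = λ·B[:,1] = (-0.40175,+0.90820,-0.11730)
r₃ = r₁×r₂ = (-0.25882,+0.01026,+0.96587); SVD([r₁ r₂ r₃]) → R = UVᵀ:
  R  [+0.87841 -0.40175 -0.25882]
  R  [+0.41840 +0.90820 +0.01026]
  R  [+0.23094 -0.11730 +0.96587]
t = (+0.13432, -0.05369, +1.27216) m
tr R = 2.752485; θ = arccos((tr R − 1)/2) = 0.502788 rad = 28.808°
axis k = ((R−Rᵀ)₃₂, (R−Rᵀ)₁₃, (R−Rᵀ)₂₁) / (2 sinθ) = (-0.132365, -0.508190, +0.851013)
rvec = θ·k = (-0.066552, -0.255512, +0.427879)

rvec=(-0.0666, -0.2555, 0.4279) tvec=(0.1343, -0.0537, 1.2722)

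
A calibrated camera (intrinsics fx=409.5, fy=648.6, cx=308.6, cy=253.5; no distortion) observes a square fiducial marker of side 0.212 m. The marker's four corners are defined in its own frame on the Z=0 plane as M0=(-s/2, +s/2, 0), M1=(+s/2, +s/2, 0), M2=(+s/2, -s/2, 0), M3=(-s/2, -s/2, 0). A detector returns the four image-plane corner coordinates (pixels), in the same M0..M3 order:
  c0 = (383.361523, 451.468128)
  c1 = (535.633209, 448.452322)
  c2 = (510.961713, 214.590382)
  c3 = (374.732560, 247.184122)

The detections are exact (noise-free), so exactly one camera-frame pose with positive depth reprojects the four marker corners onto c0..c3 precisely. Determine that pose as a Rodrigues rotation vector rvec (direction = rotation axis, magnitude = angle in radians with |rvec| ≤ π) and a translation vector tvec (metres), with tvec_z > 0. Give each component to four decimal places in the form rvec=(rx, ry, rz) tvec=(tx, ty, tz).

Intrinsics K: fx=409.5, fy=648.6, cx=308.6, cy=253.5
Marker side s = 0.212 m; corners in marker frame (Z=0):
  M0 = (-0.1060, +0.1060, 0)
  M1 = (+0.1060, +0.1060, 0)
  M2 = (+0.1060, -0.1060, 0)
  M3 = (-0.1060, -0.1060, 0)
Detected image corners:
  c0 = (383.361523, 451.468128) px
  c1 = (535.633209, 448.452322) px
  c2 = (510.961713, 214.590382) px
  c3 = (374.732560, 247.184122) px
Planar DLT: solve 8×8 A·h = b for H (H[2,2]=1):
  H  [+374.91459 -125.78440 +445.63125]
  H  [-316.45534 +876.25408 +335.87023]
  H  [-0.67318 -0.44689 +1.00000]
B = K⁻¹H; ‖b₁‖=1.590035, ‖b₂‖=1.590035; λ = 2/(‖b₁‖+‖b₂‖) = 0.628917, sign → tz>0 ⇒ λ=+0.628917
r₁ = λ·B[:,0] = (+0.89486,-0.14138,-0.42337); r₂ = λ·B[:,1] = (+0.01862,+0.95951,-0.28106)
r₃ = r₁×r₂ = (+0.44597,+0.24362,+0.86126); SVD([r₁ r₂ r₃]) → R = UVᵀ:
  R  [+0.89486 +0.01862 +0.44597]
  R  [-0.14138 +0.95951 +0.24362]
  R  [-0.42337 -0.28106 +0.86126]
t = (+0.21045, +0.07987, +0.62892) m
tr R = 2.715623; θ = arccos((tr R − 1)/2) = 0.539800 rad = 30.928°
axis k = ((R−Rᵀ)₃₂, (R−Rᵀ)₁₃, (R−Rᵀ)₂₁) / (2 sinθ) = (-0.510420, +0.845721, -0.155655)
rvec = θ·k = (-0.275525, +0.456520, -0.084022)

rvec=(-0.2755, 0.4565, -0.0840) tvec=(0.2105, 0.0799, 0.6289)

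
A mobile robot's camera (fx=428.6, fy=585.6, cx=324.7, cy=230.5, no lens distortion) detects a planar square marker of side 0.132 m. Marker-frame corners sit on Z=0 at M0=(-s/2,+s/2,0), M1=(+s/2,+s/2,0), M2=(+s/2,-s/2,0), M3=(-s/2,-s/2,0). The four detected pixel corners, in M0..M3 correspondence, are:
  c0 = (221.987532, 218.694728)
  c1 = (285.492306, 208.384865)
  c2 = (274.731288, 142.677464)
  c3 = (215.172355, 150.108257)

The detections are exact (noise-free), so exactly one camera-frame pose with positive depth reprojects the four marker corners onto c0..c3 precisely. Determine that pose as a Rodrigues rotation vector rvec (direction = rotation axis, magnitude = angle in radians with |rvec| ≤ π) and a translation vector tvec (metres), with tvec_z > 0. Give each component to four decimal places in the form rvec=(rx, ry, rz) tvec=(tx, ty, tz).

rvec=(-0.5328, -0.1996, -0.1887) tvec=(-0.1618, -0.0818, 0.9251)

Intrinsics K: fx=428.6, fy=585.6, cx=324.7, cy=230.5
Marker side s = 0.132 m; corners in marker frame (Z=0):
  M0 = (-0.0660, +0.0660, 0)
  M1 = (+0.0660, +0.0660, 0)
  M2 = (+0.0660, -0.0660, 0)
  M3 = (-0.0660, -0.0660, 0)
Detected image corners:
  c0 = (221.987532, 218.694728) px
  c1 = (285.492306, 208.384865) px
  c2 = (274.731288, 142.677464) px
  c3 = (215.172355, 150.108257) px
Planar DLT: solve 8×8 A·h = b for H (H[2,2]=1):
  H  [+529.42362 -63.41603 +249.71385]
  H  [-20.78390 +414.50003 +178.73400]
  H  [+0.25582 -0.52235 +1.00000]
B = K⁻¹H; ‖b₁‖=1.081006, ‖b₂‖=1.081006; λ = 2/(‖b₁‖+‖b₂‖) = 0.925065, sign → tz>0 ⇒ λ=+0.925065
r₁ = λ·B[:,0] = (+0.96339,-0.12598,+0.23665); r₂ = λ·B[:,1] = (+0.22919,+0.84498,-0.48320)
r₃ = r₁×r₂ = (-0.13909,+0.51975,+0.84292); SVD([r₁ r₂ r₃]) → R = UVᵀ:
  R  [+0.96339 +0.22919 -0.13909]
  R  [-0.12598 +0.84498 +0.51975]
  R  [+0.23665 -0.48320 +0.84292]
t = (-0.16185, -0.08177, +0.92506) m
tr R = 2.651285; θ = arccos((tr R − 1)/2) = 0.599457 rad = 34.346°
axis k = ((R−Rᵀ)₃₂, (R−Rᵀ)₁₃, (R−Rᵀ)₂₁) / (2 sinθ) = (-0.888842, -0.332992, -0.314764)
rvec = θ·k = (-0.532822, -0.199614, -0.188687)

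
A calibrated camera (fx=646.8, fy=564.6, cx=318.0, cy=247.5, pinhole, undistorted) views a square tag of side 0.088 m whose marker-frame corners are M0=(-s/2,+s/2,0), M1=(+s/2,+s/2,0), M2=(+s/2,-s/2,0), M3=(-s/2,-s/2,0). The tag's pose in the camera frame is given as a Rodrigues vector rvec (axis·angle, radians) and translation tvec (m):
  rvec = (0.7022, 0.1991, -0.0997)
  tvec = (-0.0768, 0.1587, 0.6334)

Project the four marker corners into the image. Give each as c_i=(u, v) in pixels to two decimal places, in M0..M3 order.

Intrinsics K: fx=646.8, fy=564.6, cx=318.0, cy=247.5
Marker side s = 0.088 m; corners in marker frame (Z=0):
  M0 = (-0.0440, +0.0440, 0)
  M1 = (+0.0440, +0.0440, 0)
  M2 = (+0.0440, -0.0440, 0)
  M3 = (-0.0440, -0.0440, 0)
rvec = (0.7022, 0.1991, -0.0997), |rvec| = θ = 0.73666 rad = 42.207°
Rodrigues: sinθ=0.67182, 1−cosθ=0.25928; R = I + sinθ·[k]× + (1−cosθ)·[k]×²:
    [+0.97631 +0.15772 +0.14812]
    [-0.02412 +0.75966 -0.64988]
    [-0.21502 +0.63091 +0.74547]
t = (-0.0768, 0.1587, 0.6334) m
M0: Pc = R·M0+t = (-0.11282, +0.19319, +0.67062); u = 646.8·(-0.11282)/0.67062 + 318.0 = 209.1896, v = 564.6·(+0.19319)/0.67062 + 247.5 = 410.1449
M1: Pc = R·M1+t = (-0.02690, +0.19106, +0.65170); u = 646.8·(-0.02690)/0.65170 + 318.0 = 291.2997, v = 564.6·(+0.19106)/0.65170 + 247.5 = 413.0280
M2: Pc = R·M2+t = (-0.04078, +0.12421, +0.59618); u = 646.8·(-0.04078)/0.59618 + 318.0 = 273.7550, v = 564.6·(+0.12421)/0.59618 + 247.5 = 365.1341
M3: Pc = R·M3+t = (-0.12670, +0.12634, +0.61510); u = 646.8·(-0.12670)/0.61510 + 318.0 = 184.7732, v = 564.6·(+0.12634)/0.61510 + 247.5 = 363.4640

c0=(209.19, 410.14) c1=(291.30, 413.03) c2=(273.76, 365.13) c3=(184.77, 363.46)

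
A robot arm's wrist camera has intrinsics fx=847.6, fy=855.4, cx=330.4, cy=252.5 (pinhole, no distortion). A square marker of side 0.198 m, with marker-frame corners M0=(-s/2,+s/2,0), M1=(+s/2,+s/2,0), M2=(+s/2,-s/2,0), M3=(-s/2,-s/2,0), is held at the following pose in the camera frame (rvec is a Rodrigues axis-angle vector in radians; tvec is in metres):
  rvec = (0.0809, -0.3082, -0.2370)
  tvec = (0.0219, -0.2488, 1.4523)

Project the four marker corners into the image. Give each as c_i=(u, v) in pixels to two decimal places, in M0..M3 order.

c0=(302.00, 175.72) c1=(407.15, 151.09) c2=(383.39, 37.85) c3=(275.57, 58.26)

Intrinsics K: fx=847.6, fy=855.4, cx=330.4, cy=252.5
Marker side s = 0.198 m; corners in marker frame (Z=0):
  M0 = (-0.0990, +0.0990, 0)
  M1 = (+0.0990, +0.0990, 0)
  M2 = (+0.0990, -0.0990, 0)
  M3 = (-0.0990, -0.0990, 0)
rvec = (0.0809, -0.3082, -0.2370), |rvec| = θ = 0.39712 rad = 22.753°
Rodrigues: sinθ=0.38676, 1−cosθ=0.07782; R = I + sinθ·[k]× + (1−cosθ)·[k]×²:
    [+0.92541 +0.21852 -0.30962]
    [-0.24312 +0.96905 -0.04275]
    [+0.29070 +0.11483 +0.94990]
t = (0.0219, -0.2488, 1.4523) m
M0: Pc = R·M0+t = (-0.04808, -0.12879, +1.43489); u = 847.6·(-0.04808)/1.43489 + 330.4 = 301.9973, v = 855.4·(-0.12879)/1.43489 + 252.5 = 175.7200
M1: Pc = R·M1+t = (+0.13515, -0.17693, +1.49245); u = 847.6·(+0.13515)/1.49245 + 330.4 = 407.1544, v = 855.4·(-0.17693)/1.49245 + 252.5 = 151.0905
M2: Pc = R·M2+t = (+0.09188, -0.36881, +1.46971); u = 847.6·(+0.09188)/1.46971 + 330.4 = 383.3897, v = 855.4·(-0.36881)/1.46971 + 252.5 = 37.8481
M3: Pc = R·M3+t = (-0.09135, -0.32067, +1.41215); u = 847.6·(-0.09135)/1.41215 + 330.4 = 275.5708, v = 855.4·(-0.32067)/1.41215 + 252.5 = 58.2584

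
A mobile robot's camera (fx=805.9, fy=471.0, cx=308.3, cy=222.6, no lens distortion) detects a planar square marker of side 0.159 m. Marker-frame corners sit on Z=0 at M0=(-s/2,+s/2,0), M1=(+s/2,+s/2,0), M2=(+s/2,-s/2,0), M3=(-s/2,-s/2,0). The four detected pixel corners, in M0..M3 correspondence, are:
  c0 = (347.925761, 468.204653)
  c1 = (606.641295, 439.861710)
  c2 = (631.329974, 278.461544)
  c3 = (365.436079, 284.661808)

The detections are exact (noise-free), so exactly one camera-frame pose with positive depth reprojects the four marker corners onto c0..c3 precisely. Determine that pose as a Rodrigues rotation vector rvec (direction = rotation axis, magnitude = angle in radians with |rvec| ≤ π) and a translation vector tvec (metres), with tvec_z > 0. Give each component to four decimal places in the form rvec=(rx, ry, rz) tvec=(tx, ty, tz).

rvec=(0.1080, -0.3557, 0.0293) tvec=(0.0979, 0.1304, 0.4199)

Intrinsics K: fx=805.9, fy=471.0, cx=308.3, cy=222.6
Marker side s = 0.159 m; corners in marker frame (Z=0):
  M0 = (-0.0795, +0.0795, 0)
  M1 = (+0.0795, +0.0795, 0)
  M2 = (+0.0795, -0.0795, 0)
  M3 = (-0.0795, -0.0795, 0)
Detected image corners:
  c0 = (347.925761, 468.204653) px
  c1 = (606.641295, 439.861710) px
  c2 = (631.329974, 278.461544) px
  c3 = (365.436079, 284.661808) px
Planar DLT: solve 8×8 A·h = b for H (H[2,2]=1):
  H  [+2054.86266 -17.60506 +496.30134]
  H  [+195.83117 +1168.02478 +368.86511]
  H  [+0.83138 +0.23899 +1.00000]
B = K⁻¹H; ‖b₁‖=2.381663, ‖b₂‖=2.381663; λ = 2/(‖b₁‖+‖b₂‖) = 0.419875, sign → tz>0 ⇒ λ=+0.419875
r₁ = λ·B[:,0] = (+0.93704,+0.00960,+0.34908); r₂ = λ·B[:,1] = (-0.04756,+0.99382,+0.10035)
r₃ = r₁×r₂ = (-0.34595,-0.11063,+0.93171); SVD([r₁ r₂ r₃]) → R = UVᵀ:
  R  [+0.93704 -0.04756 -0.34595]
  R  [+0.00960 +0.99382 -0.11063]
  R  [+0.34908 +0.10035 +0.93171]
t = (+0.09795, +0.13039, +0.41987) m
tr R = 2.862566; θ = arccos((tr R − 1)/2) = 0.372877 rad = 21.364°
axis k = ((R−Rᵀ)₃₂, (R−Rᵀ)₁₃, (R−Rᵀ)₂₁) / (2 sinθ) = (+0.289569, -0.953937, +0.078448)
rvec = θ·k = (+0.107974, -0.355701, +0.029252)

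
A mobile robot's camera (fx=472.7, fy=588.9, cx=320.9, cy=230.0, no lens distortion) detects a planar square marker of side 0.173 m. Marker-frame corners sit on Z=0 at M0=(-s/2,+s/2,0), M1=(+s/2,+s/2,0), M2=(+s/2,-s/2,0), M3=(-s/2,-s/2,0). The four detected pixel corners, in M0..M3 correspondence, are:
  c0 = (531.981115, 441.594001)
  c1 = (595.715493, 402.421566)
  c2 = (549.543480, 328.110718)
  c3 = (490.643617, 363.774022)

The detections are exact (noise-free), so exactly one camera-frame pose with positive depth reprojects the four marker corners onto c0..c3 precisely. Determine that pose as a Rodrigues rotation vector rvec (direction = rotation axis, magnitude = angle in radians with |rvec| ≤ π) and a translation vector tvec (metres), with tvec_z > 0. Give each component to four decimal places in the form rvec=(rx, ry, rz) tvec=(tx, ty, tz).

rvec=(-0.6012, 0.0968, -0.4366) tvec=(0.5522, 0.3066, 1.1851)

Intrinsics K: fx=472.7, fy=588.9, cx=320.9, cy=230.0
Marker side s = 0.173 m; corners in marker frame (Z=0):
  M0 = (-0.0865, +0.0865, 0)
  M1 = (+0.0865, +0.0865, 0)
  M2 = (+0.0865, -0.0865, 0)
  M3 = (-0.0865, -0.0865, 0)
Detected image corners:
  c0 = (531.981115, 441.594001) px
  c1 = (595.715493, 402.421566) px
  c2 = (549.543480, 328.110718) px
  c3 = (490.643617, 363.774022) px
Planar DLT: solve 8×8 A·h = b for H (H[2,2]=1):
  H  [+370.89530 -6.20540 +541.14939]
  H  [-203.79697 +256.04670 +382.35106]
  H  [+0.03144 -0.47818 +1.00000]
B = K⁻¹H; ‖b₁‖=0.843805, ‖b₂‖=0.843805; λ = 2/(‖b₁‖+‖b₂‖) = 1.185108, sign → tz>0 ⇒ λ=+1.185108
r₁ = λ·B[:,0] = (+0.90458,-0.42467,+0.03726); r₂ = λ·B[:,1] = (+0.36915,+0.73660,-0.56670)
r₃ = r₁×r₂ = (+0.21322,+0.52638,+0.82308); SVD([r₁ r₂ r₃]) → R = UVᵀ:
  R  [+0.90458 +0.36915 +0.21322]
  R  [-0.42467 +0.73660 +0.52638]
  R  [+0.03726 -0.56670 +0.82308]
t = (+0.55219, +0.30659, +1.18511) m
tr R = 2.464261; θ = arccos((tr R − 1)/2) = 0.749352 rad = 42.935°
axis k = ((R−Rᵀ)₃₂, (R−Rᵀ)₁₃, (R−Rᵀ)₂₁) / (2 sinθ) = (-0.802358, +0.129160, -0.582700)
rvec = θ·k = (-0.601248, +0.096787, -0.436647)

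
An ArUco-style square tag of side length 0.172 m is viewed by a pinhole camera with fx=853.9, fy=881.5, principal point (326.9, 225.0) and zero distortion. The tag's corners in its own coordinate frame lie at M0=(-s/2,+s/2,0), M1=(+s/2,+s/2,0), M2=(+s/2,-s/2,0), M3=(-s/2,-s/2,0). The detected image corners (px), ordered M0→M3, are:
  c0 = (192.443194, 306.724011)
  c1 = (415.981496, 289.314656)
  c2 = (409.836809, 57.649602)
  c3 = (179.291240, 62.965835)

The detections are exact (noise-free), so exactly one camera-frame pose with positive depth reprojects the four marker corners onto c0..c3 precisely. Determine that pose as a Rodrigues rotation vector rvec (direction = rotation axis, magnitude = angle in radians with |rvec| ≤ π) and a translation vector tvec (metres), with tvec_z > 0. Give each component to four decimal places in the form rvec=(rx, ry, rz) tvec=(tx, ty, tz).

rvec=(0.1023, -0.1979, -0.0486) tvec=(-0.0183, -0.0320, 0.6377)

Intrinsics K: fx=853.9, fy=881.5, cx=326.9, cy=225.0
Marker side s = 0.172 m; corners in marker frame (Z=0):
  M0 = (-0.0860, +0.0860, 0)
  M1 = (+0.0860, +0.0860, 0)
  M2 = (+0.0860, -0.0860, 0)
  M3 = (-0.0860, -0.0860, 0)
Detected image corners:
  c0 = (192.443194, 306.724011) px
  c1 = (415.981496, 289.314656) px
  c2 = (409.836809, 57.649602) px
  c3 = (179.291240, 62.965835) px
Planar DLT: solve 8×8 A·h = b for H (H[2,2]=1):
  H  [+1410.65389 +105.42006 +302.42257]
  H  [-12.14817 +1410.96219 +180.71733]
  H  [+0.30373 +0.16653 +1.00000]
B = K⁻¹H; ‖b₁‖=1.568142, ‖b₂‖=1.568142; λ = 2/(‖b₁‖+‖b₂‖) = 0.637697, sign → tz>0 ⇒ λ=+0.637697
r₁ = λ·B[:,0] = (+0.97933,-0.05823,+0.19369); r₂ = λ·B[:,1] = (+0.03807,+0.99362,+0.10620)
r₃ = r₁×r₂ = (-0.19864,-0.09663,+0.97530); SVD([r₁ r₂ r₃]) → R = UVᵀ:
  R  [+0.97933 +0.03807 -0.19864]
  R  [-0.05823 +0.99362 -0.09663]
  R  [+0.19369 +0.10620 +0.97530]
t = (-0.01828, -0.03204, +0.63770) m
tr R = 2.948247; θ = arccos((tr R − 1)/2) = 0.227985 rad = 13.063°
axis k = ((R−Rᵀ)₃₂, (R−Rᵀ)₁₃, (R−Rᵀ)₂₁) / (2 sinθ) = (+0.448693, -0.867922, -0.213039)
rvec = θ·k = (+0.102295, -0.197874, -0.048570)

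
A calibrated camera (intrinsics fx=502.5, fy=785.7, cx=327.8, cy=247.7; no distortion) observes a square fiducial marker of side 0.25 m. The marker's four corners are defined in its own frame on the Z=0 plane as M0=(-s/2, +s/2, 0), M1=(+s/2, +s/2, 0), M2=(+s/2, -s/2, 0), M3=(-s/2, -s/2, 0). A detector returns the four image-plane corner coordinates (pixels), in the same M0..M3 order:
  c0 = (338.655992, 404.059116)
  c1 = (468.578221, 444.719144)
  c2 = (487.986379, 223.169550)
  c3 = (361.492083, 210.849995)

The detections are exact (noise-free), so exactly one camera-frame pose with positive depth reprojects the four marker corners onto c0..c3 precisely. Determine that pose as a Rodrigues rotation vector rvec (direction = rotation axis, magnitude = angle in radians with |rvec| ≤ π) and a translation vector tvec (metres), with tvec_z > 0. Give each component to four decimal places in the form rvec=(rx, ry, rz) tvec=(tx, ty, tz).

Intrinsics K: fx=502.5, fy=785.7, cx=327.8, cy=247.7
Marker side s = 0.25 m; corners in marker frame (Z=0):
  M0 = (-0.1250, +0.1250, 0)
  M1 = (+0.1250, +0.1250, 0)
  M2 = (+0.1250, -0.1250, 0)
  M3 = (-0.1250, -0.1250, 0)
Detected image corners:
  c0 = (338.655992, 404.059116) px
  c1 = (468.578221, 444.719144) px
  c2 = (487.986379, 223.169550) px
  c3 = (361.492083, 210.849995) px
Planar DLT: solve 8×8 A·h = b for H (H[2,2]=1):
  H  [+296.46919 -164.85013 +410.25014]
  H  [-62.81107 +763.94116 +317.33441]
  H  [-0.52199 -0.19295 +1.00000]
B = K⁻¹H; ‖b₁‖=1.070270, ‖b₂‖=1.070270; λ = 2/(‖b₁‖+‖b₂‖) = 0.934344, sign → tz>0 ⇒ λ=+0.934344
r₁ = λ·B[:,0] = (+0.86941,+0.07907,-0.48772); r₂ = λ·B[:,1] = (-0.18892,+0.96530,-0.18028)
r₃ = r₁×r₂ = (+0.45655,+0.24888,+0.85418); SVD([r₁ r₂ r₃]) → R = UVᵀ:
  R  [+0.86941 -0.18892 +0.45655]
  R  [+0.07907 +0.96530 +0.24888]
  R  [-0.48772 -0.18028 +0.85418]
t = (+0.15331, +0.08281, +0.93434) m
tr R = 2.688896; θ = arccos((tr R − 1)/2) = 0.565262 rad = 32.387°
axis k = ((R−Rᵀ)₃₂, (R−Rᵀ)₁₃, (R−Rᵀ)₂₁) / (2 sinθ) = (-0.400601, +0.881443, +0.250154)
rvec = θ·k = (-0.226445, +0.498246, +0.141402)

rvec=(-0.2264, 0.4982, 0.1414) tvec=(0.1533, 0.0828, 0.9343)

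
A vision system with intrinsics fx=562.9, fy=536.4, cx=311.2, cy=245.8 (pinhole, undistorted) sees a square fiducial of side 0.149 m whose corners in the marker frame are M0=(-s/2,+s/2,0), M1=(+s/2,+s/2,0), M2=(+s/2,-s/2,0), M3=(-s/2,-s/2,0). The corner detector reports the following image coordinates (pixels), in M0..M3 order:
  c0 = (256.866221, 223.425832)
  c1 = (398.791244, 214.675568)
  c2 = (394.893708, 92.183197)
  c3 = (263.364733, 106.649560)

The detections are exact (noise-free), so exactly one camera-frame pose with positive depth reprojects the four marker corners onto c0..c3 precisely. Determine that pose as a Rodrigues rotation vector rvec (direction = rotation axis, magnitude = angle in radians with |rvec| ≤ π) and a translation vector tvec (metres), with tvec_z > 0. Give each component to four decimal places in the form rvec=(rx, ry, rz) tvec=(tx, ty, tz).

Intrinsics K: fx=562.9, fy=536.4, cx=311.2, cy=245.8
Marker side s = 0.149 m; corners in marker frame (Z=0):
  M0 = (-0.0745, +0.0745, 0)
  M1 = (+0.0745, +0.0745, 0)
  M2 = (+0.0745, -0.0745, 0)
  M3 = (-0.0745, -0.0745, 0)
Detected image corners:
  c0 = (256.866221, 223.425832) px
  c1 = (398.791244, 214.675568) px
  c2 = (394.893708, 92.183197) px
  c3 = (263.364733, 106.649560) px
Planar DLT: solve 8×8 A·h = b for H (H[2,2]=1):
  H  [+794.58510 -178.47242 +326.61674]
  H  [-137.64274 +720.56695 +157.10395]
  H  [-0.37053 -0.51383 +1.00000]
B = K⁻¹H; ‖b₁‖=1.660632, ‖b₂‖=1.660632; λ = 2/(‖b₁‖+‖b₂‖) = 0.602180, sign → tz>0 ⇒ λ=+0.602180
r₁ = λ·B[:,0] = (+0.97339,-0.05228,-0.22312); r₂ = λ·B[:,1] = (-0.01987,+0.95072,-0.30942)
r₃ = r₁×r₂ = (+0.22830,+0.30561,+0.92438); SVD([r₁ r₂ r₃]) → R = UVᵀ:
  R  [+0.97339 -0.01987 +0.22830]
  R  [-0.05228 +0.95072 +0.30561]
  R  [-0.22312 -0.30942 +0.92438]
t = (+0.01649, -0.09957, +0.60218) m
tr R = 2.848486; θ = arccos((tr R − 1)/2) = 0.391749 rad = 22.446°
axis k = ((R−Rᵀ)₃₂, (R−Rᵀ)₁₃, (R−Rᵀ)₂₁) / (2 sinθ) = (-0.805425, +0.591176, -0.042446)
rvec = θ·k = (-0.315524, +0.231592, -0.016628)

rvec=(-0.3155, 0.2316, -0.0166) tvec=(0.0165, -0.0996, 0.6022)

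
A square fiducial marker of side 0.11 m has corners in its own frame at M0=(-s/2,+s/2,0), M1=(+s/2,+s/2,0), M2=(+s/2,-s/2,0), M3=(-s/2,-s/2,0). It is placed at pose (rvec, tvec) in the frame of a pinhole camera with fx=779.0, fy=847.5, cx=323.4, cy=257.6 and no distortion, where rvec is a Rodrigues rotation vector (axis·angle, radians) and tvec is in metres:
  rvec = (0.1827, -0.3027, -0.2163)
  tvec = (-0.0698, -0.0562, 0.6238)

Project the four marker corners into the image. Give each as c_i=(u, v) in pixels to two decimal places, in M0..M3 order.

c0=(184.00, 270.83) c1=(313.23, 236.19) c2=(287.87, 92.68) c3=(152.37, 121.40)

Intrinsics K: fx=779.0, fy=847.5, cx=323.4, cy=257.6
Marker side s = 0.11 m; corners in marker frame (Z=0):
  M0 = (-0.0550, +0.0550, 0)
  M1 = (+0.0550, +0.0550, 0)
  M2 = (+0.0550, -0.0550, 0)
  M3 = (-0.0550, -0.0550, 0)
rvec = (0.1827, -0.3027, -0.2163), |rvec| = θ = 0.41448 rad = 23.748°
Rodrigues: sinθ=0.40271, 1−cosθ=0.08467; R = I + sinθ·[k]× + (1−cosθ)·[k]×²:
    [+0.93178 +0.18290 -0.31358]
    [-0.23742 +0.96049 -0.14524]
    [+0.27463 +0.20978 +0.93839]
t = (-0.0698, -0.0562, 0.6238) m
M0: Pc = R·M0+t = (-0.11099, +0.00968, +0.62023); u = 779.0·(-0.11099)/0.62023 + 323.4 = 184.0012, v = 847.5·(+0.00968)/0.62023 + 257.6 = 270.8336
M1: Pc = R·M1+t = (-0.00849, -0.01643, +0.65044); u = 779.0·(-0.00849)/0.65044 + 323.4 = 313.2289, v = 847.5·(-0.01643)/0.65044 + 257.6 = 236.1909
M2: Pc = R·M2+t = (-0.02861, -0.12208, +0.62737); u = 779.0·(-0.02861)/0.62737 + 323.4 = 287.8728, v = 847.5·(-0.12208)/0.62737 + 257.6 = 92.6774
M3: Pc = R·M3+t = (-0.13111, -0.09597, +0.59716); u = 779.0·(-0.13111)/0.59716 + 323.4 = 152.3685, v = 847.5·(-0.09597)/0.59716 + 257.6 = 121.3987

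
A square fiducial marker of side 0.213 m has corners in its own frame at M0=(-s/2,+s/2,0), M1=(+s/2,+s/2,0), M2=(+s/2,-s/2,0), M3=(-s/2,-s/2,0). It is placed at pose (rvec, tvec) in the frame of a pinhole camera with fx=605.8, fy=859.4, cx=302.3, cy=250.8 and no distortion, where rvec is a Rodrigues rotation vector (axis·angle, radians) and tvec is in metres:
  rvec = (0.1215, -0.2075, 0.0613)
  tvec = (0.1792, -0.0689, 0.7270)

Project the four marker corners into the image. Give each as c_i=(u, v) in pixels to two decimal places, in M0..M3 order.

Intrinsics K: fx=605.8, fy=859.4, cx=302.3, cy=250.8
Marker side s = 0.213 m; corners in marker frame (Z=0):
  M0 = (-0.1065, +0.1065, 0)
  M1 = (+0.1065, +0.1065, 0)
  M2 = (+0.1065, -0.1065, 0)
  M3 = (-0.1065, -0.1065, 0)
rvec = (0.1215, -0.2075, 0.0613), |rvec| = θ = 0.24815 rad = 14.218°
Rodrigues: sinθ=0.24561, 1−cosθ=0.03063; R = I + sinθ·[k]× + (1−cosθ)·[k]×²:
    [+0.97671 -0.07321 -0.20167]
    [+0.04813 +0.99079 -0.12658]
    [+0.20908 +0.11393 +0.97124]
t = (0.1792, -0.0689, 0.7270) m
M0: Pc = R·M0+t = (+0.06738, +0.03149, +0.71687); u = 605.8·(+0.06738)/0.71687 + 302.3 = 359.2430, v = 859.4·(+0.03149)/0.71687 + 250.8 = 288.5545
M1: Pc = R·M1+t = (+0.27542, +0.04174, +0.76140); u = 605.8·(+0.27542)/0.76140 + 302.3 = 521.4370, v = 859.4·(+0.04174)/0.76140 + 250.8 = 297.9178
M2: Pc = R·M2+t = (+0.29102, -0.16929, +0.73713); u = 605.8·(+0.29102)/0.73713 + 302.3 = 541.4672, v = 859.4·(-0.16929)/0.73713 + 250.8 = 53.4270
M3: Pc = R·M3+t = (+0.08298, -0.17954, +0.69260); u = 605.8·(+0.08298)/0.69260 + 302.3 = 374.8783, v = 859.4·(-0.17954)/0.69260 + 250.8 = 28.0148

c0=(359.24, 288.55) c1=(521.44, 297.92) c2=(541.47, 53.43) c3=(374.88, 28.01)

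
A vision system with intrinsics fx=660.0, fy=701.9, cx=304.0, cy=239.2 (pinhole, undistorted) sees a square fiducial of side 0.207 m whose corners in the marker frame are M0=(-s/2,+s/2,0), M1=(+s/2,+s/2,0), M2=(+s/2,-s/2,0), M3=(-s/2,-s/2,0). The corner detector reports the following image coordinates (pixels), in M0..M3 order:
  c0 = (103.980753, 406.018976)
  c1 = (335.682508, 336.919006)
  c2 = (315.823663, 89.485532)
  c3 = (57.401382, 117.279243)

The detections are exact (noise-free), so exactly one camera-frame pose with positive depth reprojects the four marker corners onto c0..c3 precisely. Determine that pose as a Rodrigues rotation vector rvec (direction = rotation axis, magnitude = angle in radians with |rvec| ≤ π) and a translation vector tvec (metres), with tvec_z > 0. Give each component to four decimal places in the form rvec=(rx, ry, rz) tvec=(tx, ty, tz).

rvec=(0.1967, -0.4697, -0.1425) tvec=(-0.0720, 0.0015, 0.5301)

Intrinsics K: fx=660.0, fy=701.9, cx=304.0, cy=239.2
Marker side s = 0.207 m; corners in marker frame (Z=0):
  M0 = (-0.1035, +0.1035, 0)
  M1 = (+0.1035, +0.1035, 0)
  M2 = (+0.1035, -0.1035, 0)
  M3 = (-0.1035, -0.1035, 0)
Detected image corners:
  c0 = (103.980753, 406.018976) px
  c1 = (335.682508, 336.919006) px
  c2 = (315.823663, 89.485532) px
  c3 = (57.401382, 117.279243) px
Planar DLT: solve 8×8 A·h = b for H (H[2,2]=1):
  H  [+1347.62898 +239.47655 +214.32892]
  H  [-43.77560 +1385.33121 +241.13790]
  H  [+0.81945 +0.41566 +1.00000]
B = K⁻¹H; ‖b₁‖=1.886398, ‖b₂‖=1.886398; λ = 2/(‖b₁‖+‖b₂‖) = 0.530111, sign → tz>0 ⇒ λ=+0.530111
r₁ = λ·B[:,0] = (+0.88233,-0.18110,+0.43440); r₂ = λ·B[:,1] = (+0.09085,+0.97118,+0.22035)
r₃ = r₁×r₂ = (-0.46179,-0.15495,+0.87335); SVD([r₁ r₂ r₃]) → R = UVᵀ:
  R  [+0.88233 +0.09085 -0.46179]
  R  [-0.18110 +0.97118 -0.15495]
  R  [+0.43440 +0.22035 +0.87335]
t = (-0.07202, +0.00146, +0.53011) m
tr R = 2.726858; θ = arccos((tr R − 1)/2) = 0.528769 rad = 30.296°
axis k = ((R−Rᵀ)₃₂, (R−Rᵀ)₁₃, (R−Rᵀ)₂₁) / (2 sinθ) = (+0.371972, -0.888247, -0.269545)
rvec = θ·k = (+0.196687, -0.469677, -0.142527)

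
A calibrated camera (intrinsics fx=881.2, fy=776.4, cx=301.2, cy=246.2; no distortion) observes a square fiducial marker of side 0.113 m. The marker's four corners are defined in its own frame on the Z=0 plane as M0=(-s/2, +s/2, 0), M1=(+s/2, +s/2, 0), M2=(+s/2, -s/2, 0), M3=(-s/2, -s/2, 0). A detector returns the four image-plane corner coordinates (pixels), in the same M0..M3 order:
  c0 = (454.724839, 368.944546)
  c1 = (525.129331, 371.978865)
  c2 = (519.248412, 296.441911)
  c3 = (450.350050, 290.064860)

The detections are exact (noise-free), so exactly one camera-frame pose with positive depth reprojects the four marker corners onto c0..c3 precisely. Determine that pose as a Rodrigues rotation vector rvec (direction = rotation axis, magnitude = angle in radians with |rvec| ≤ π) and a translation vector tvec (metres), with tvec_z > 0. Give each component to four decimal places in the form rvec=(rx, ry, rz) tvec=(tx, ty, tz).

rvec=(-0.2489, -0.4788, 0.0551) tvec=(0.2401, 0.1243, 1.1322)

Intrinsics K: fx=881.2, fy=776.4, cx=301.2, cy=246.2
Marker side s = 0.113 m; corners in marker frame (Z=0):
  M0 = (-0.0565, +0.0565, 0)
  M1 = (+0.0565, +0.0565, 0)
  M2 = (+0.0565, -0.0565, 0)
  M3 = (-0.0565, -0.0565, 0)
Detected image corners:
  c0 = (454.724839, 368.944546) px
  c1 = (525.129331, 371.978865) px
  c2 = (519.248412, 296.441911) px
  c3 = (450.350050, 290.064860) px
Planar DLT: solve 8×8 A·h = b for H (H[2,2]=1):
  H  [+809.58165 -61.96348 +488.11155]
  H  [+173.43691 +609.73408 +331.42920]
  H  [+0.39658 -0.22056 +1.00000]
B = K⁻¹H; ‖b₁‖=0.883271, ‖b₂‖=0.883271; λ = 2/(‖b₁‖+‖b₂‖) = 1.132156, sign → tz>0 ⇒ λ=+1.132156
r₁ = λ·B[:,0] = (+0.88667,+0.11053,+0.44899); r₂ = λ·B[:,1] = (+0.00574,+0.96830,-0.24971)
r₃ = r₁×r₂ = (-0.46236,+0.22399,+0.85793); SVD([r₁ r₂ r₃]) → R = UVᵀ:
  R  [+0.88667 +0.00574 -0.46236]
  R  [+0.11053 +0.96830 +0.22399]
  R  [+0.44899 -0.24971 +0.85793]
t = (+0.24014, +0.12428, +1.13216) m
tr R = 2.712910; θ = arccos((tr R − 1)/2) = 0.542433 rad = 31.079°
axis k = ((R−Rᵀ)₃₂, (R−Rᵀ)₁₃, (R−Rᵀ)₂₁) / (2 sinθ) = (-0.458807, -0.882720, +0.101495)
rvec = θ·k = (-0.248872, -0.478817, +0.055054)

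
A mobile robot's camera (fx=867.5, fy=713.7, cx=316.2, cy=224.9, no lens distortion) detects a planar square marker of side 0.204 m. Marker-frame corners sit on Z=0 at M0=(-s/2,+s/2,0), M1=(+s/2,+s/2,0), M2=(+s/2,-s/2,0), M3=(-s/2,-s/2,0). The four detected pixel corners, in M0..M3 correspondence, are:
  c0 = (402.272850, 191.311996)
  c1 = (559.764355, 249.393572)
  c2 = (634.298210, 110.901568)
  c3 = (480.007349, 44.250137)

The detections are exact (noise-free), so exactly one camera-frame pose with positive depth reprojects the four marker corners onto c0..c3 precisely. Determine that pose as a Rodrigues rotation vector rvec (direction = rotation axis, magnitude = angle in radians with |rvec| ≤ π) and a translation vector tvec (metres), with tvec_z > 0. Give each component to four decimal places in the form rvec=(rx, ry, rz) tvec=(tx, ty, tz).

Intrinsics K: fx=867.5, fy=713.7, cx=316.2, cy=224.9
Marker side s = 0.204 m; corners in marker frame (Z=0):
  M0 = (-0.1020, +0.1020, 0)
  M1 = (+0.1020, +0.1020, 0)
  M2 = (+0.1020, -0.1020, 0)
  M3 = (-0.1020, -0.1020, 0)
Detected image corners:
  c0 = (402.272850, 191.311996) px
  c1 = (559.764355, 249.393572) px
  c2 = (634.298210, 110.901568) px
  c3 = (480.007349, 44.250137) px
Planar DLT: solve 8×8 A·h = b for H (H[2,2]=1):
  H  [+908.88544 -354.56522 +521.16394]
  H  [+347.16291 +704.57539 +150.10924]
  H  [+0.27873 +0.03548 +1.00000]
B = K⁻¹H; ‖b₁‖=1.063811, ‖b₂‖=1.063811; λ = 2/(‖b₁‖+‖b₂‖) = 0.940017, sign → tz>0 ⇒ λ=+0.940017
r₁ = λ·B[:,0] = (+0.88936,+0.37469,+0.26201); r₂ = λ·B[:,1] = (-0.39636,+0.91749,+0.03335)
r₃ = r₁×r₂ = (-0.22789,-0.13351,+0.96449); SVD([r₁ r₂ r₃]) → R = UVᵀ:
  R  [+0.88936 -0.39636 -0.22789]
  R  [+0.37469 +0.91749 -0.13351]
  R  [+0.26201 +0.03335 +0.96449]
t = (+0.22210, -0.09851, +0.94002) m
tr R = 2.771337; θ = arccos((tr R − 1)/2) = 0.482865 rad = 27.666°
axis k = ((R−Rᵀ)₃₂, (R−Rᵀ)₁₃, (R−Rᵀ)₂₁) / (2 sinθ) = (+0.179693, -0.527553, +0.830300)
rvec = θ·k = (+0.086767, -0.254737, +0.400923)

rvec=(0.0868, -0.2547, 0.4009) tvec=(0.2221, -0.0985, 0.9400)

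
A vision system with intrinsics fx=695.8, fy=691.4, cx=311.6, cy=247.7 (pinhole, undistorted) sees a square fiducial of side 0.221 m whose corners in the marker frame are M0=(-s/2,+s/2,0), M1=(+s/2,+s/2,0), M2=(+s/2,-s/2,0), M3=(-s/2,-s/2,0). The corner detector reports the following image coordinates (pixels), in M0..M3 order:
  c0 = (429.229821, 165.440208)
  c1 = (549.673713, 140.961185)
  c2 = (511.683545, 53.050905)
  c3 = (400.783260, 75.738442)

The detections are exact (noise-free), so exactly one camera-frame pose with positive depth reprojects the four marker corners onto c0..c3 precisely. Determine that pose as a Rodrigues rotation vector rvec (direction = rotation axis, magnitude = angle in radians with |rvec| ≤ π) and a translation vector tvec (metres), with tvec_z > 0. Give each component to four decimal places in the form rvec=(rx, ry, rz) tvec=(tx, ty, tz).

rvec=(-0.5042, 0.0602, -0.1942) tvec=(0.3017, -0.2661, 1.3077)

Intrinsics K: fx=695.8, fy=691.4, cx=311.6, cy=247.7
Marker side s = 0.221 m; corners in marker frame (Z=0):
  M0 = (-0.1105, +0.1105, 0)
  M1 = (+0.1105, +0.1105, 0)
  M2 = (+0.1105, -0.1105, 0)
  M3 = (-0.1105, -0.1105, 0)
Detected image corners:
  c0 = (429.229821, 165.440208) px
  c1 = (549.673713, 140.961185) px
  c2 = (511.683545, 53.050905) px
  c3 = (400.783260, 75.738442) px
Planar DLT: solve 8×8 A·h = b for H (H[2,2]=1):
  H  [+519.06403 -25.24219 +472.11458]
  H  [-107.34000 +361.45134 +106.98574]
  H  [-0.00730 -0.37123 +1.00000]
B = K⁻¹H; ‖b₁‖=0.764690, ‖b₂‖=0.764690; λ = 2/(‖b₁‖+‖b₂‖) = 1.307719, sign → tz>0 ⇒ λ=+1.307719
r₁ = λ·B[:,0] = (+0.97983,-0.19960,-0.00955); r₂ = λ·B[:,1] = (+0.16997,+0.85757,-0.48547)
r₃ = r₁×r₂ = (+0.10509,+0.47405,+0.87420); SVD([r₁ r₂ r₃]) → R = UVᵀ:
  R  [+0.97983 +0.16997 +0.10509]
  R  [-0.19960 +0.85757 +0.47405]
  R  [-0.00955 -0.48547 +0.87420]
t = (+0.30168, -0.26615, +1.30772) m
tr R = 2.711608; θ = arccos((tr R − 1)/2) = 0.543693 rad = 31.151°
axis k = ((R−Rᵀ)₃₂, (R−Rᵀ)₁₃, (R−Rᵀ)₂₁) / (2 sinθ) = (-0.927429, +0.110808, -0.357208)
rvec = θ·k = (-0.504237, +0.060245, -0.194211)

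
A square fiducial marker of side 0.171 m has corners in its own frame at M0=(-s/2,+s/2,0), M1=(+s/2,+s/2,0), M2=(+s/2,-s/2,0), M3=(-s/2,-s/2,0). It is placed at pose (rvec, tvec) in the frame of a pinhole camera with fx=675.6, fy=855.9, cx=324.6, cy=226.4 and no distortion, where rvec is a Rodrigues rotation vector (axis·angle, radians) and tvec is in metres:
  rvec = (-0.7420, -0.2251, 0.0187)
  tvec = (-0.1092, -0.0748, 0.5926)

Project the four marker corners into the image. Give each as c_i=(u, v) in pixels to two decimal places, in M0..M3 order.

c0=(80.51, 193.50) c1=(299.60, 221.03) c2=(293.07, 59.96) c3=(113.38, 28.87)

Intrinsics K: fx=675.6, fy=855.9, cx=324.6, cy=226.4
Marker side s = 0.171 m; corners in marker frame (Z=0):
  M0 = (-0.0855, +0.0855, 0)
  M1 = (+0.0855, +0.0855, 0)
  M2 = (+0.0855, -0.0855, 0)
  M3 = (-0.0855, -0.0855, 0)
rvec = (-0.7420, -0.2251, 0.0187), |rvec| = θ = 0.77562 rad = 44.440°
Rodrigues: sinθ=0.70016, 1−cosθ=0.28601; R = I + sinθ·[k]× + (1−cosθ)·[k]×²:
    [+0.97574 +0.06253 -0.20980]
    [+0.09629 +0.73808 +0.66781]
    [+0.19660 -0.67181 +0.71415]
t = (-0.1092, -0.0748, 0.5926) m
M0: Pc = R·M0+t = (-0.18728, -0.01993, +0.51835); u = 675.6·(-0.18728)/0.51835 + 324.6 = 80.5059, v = 855.9·(-0.01993)/0.51835 + 226.4 = 193.4965
M1: Pc = R·M1+t = (-0.02043, -0.00346, +0.55197); u = 675.6·(-0.02043)/0.55197 + 324.6 = 299.5968, v = 855.9·(-0.00346)/0.55197 + 226.4 = 221.0324
M2: Pc = R·M2+t = (-0.03112, -0.12967, +0.66685); u = 675.6·(-0.03112)/0.66685 + 324.6 = 293.0716, v = 855.9·(-0.12967)/0.66685 + 226.4 = 59.9650
M3: Pc = R·M3+t = (-0.19797, -0.14614, +0.63323); u = 675.6·(-0.19797)/0.63323 + 324.6 = 113.3814, v = 855.9·(-0.14614)/0.63323 + 226.4 = 28.8733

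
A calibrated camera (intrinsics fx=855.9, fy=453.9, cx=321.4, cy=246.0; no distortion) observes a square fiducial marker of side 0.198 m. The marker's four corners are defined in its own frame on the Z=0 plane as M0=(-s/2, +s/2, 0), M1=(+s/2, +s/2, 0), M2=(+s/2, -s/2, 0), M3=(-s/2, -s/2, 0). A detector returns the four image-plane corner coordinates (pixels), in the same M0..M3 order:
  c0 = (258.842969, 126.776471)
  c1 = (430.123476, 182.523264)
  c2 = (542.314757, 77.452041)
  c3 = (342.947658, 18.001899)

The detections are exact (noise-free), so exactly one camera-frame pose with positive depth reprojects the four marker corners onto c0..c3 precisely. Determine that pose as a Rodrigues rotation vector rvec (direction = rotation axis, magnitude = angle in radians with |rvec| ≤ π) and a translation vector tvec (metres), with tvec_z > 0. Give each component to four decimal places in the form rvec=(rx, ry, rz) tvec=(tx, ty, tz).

rvec=(0.4911, 0.2933, 0.5223) tvec=(0.0607, -0.2416, 0.7733)

Intrinsics K: fx=855.9, fy=453.9, cx=321.4, cy=246.0
Marker side s = 0.198 m; corners in marker frame (Z=0):
  M0 = (-0.0990, +0.0990, 0)
  M1 = (+0.0990, +0.0990, 0)
  M2 = (+0.0990, -0.0990, 0)
  M3 = (-0.0990, -0.0990, 0)
Detected image corners:
  c0 = (258.842969, 126.776471) px
  c1 = (430.123476, 182.523264) px
  c2 = (542.314757, 77.452041) px
  c3 = (342.947658, 18.001899) px
Planar DLT: solve 8×8 A·h = b for H (H[2,2]=1):
  H  [+858.59904 -231.65934 +388.61938]
  H  [+271.59323 +607.73950 +104.19522]
  H  [-0.18471 +0.66760 +1.00000]
B = K⁻¹H; ‖b₁‖=1.293153, ‖b₂‖=1.293153; λ = 2/(‖b₁‖+‖b₂‖) = 0.773304, sign → tz>0 ⇒ λ=+0.773304
r₁ = λ·B[:,0] = (+0.82938,+0.54012,-0.14283); r₂ = λ·B[:,1] = (-0.40317,+0.75560,+0.51626)
r₃ = r₁×r₂ = (+0.38677,-0.37059,+0.84444); SVD([r₁ r₂ r₃]) → R = UVᵀ:
  R  [+0.82938 -0.40317 +0.38677]
  R  [+0.54012 +0.75560 -0.37059]
  R  [-0.14283 +0.51626 +0.84444]
t = (+0.06073, -0.24159, +0.77330) m
tr R = 2.429415; θ = arccos((tr R − 1)/2) = 0.774591 rad = 44.381°
axis k = ((R−Rᵀ)₃₂, (R−Rᵀ)₁₃, (R−Rᵀ)₂₁) / (2 sinθ) = (+0.633987, +0.378599, +0.674332)
rvec = θ·k = (+0.491081, +0.293259, +0.522331)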